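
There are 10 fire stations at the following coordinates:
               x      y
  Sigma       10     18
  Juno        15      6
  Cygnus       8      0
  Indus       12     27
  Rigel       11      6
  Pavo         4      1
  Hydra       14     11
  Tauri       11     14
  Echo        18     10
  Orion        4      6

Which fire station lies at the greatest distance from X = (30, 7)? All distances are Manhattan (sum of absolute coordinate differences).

Indus

d(X, Sigma) = |30−10| + |7−18| = 20 + 11 = 31
d(X, Juno) = |30−15| + |7−6| = 15 + 1 = 16
d(X, Cygnus) = |30−8| + |7−0| = 22 + 7 = 29
d(X, Indus) = |30−12| + |7−27| = 18 + 20 = 38
d(X, Rigel) = |30−11| + |7−6| = 19 + 1 = 20
d(X, Pavo) = |30−4| + |7−1| = 26 + 6 = 32
d(X, Hydra) = |30−14| + |7−11| = 16 + 4 = 20
d(X, Tauri) = |30−11| + |7−14| = 19 + 7 = 26
d(X, Echo) = |30−18| + |7−10| = 12 + 3 = 15
d(X, Orion) = |30−4| + |7−6| = 26 + 1 = 27
The largest is to Indus.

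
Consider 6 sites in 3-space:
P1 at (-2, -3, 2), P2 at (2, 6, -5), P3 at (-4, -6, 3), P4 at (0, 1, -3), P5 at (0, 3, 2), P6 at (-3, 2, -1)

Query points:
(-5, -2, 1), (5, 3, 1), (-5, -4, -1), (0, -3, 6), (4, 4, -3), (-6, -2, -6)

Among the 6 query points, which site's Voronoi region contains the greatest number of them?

P1

(-5, -2, 1) — d² to each: P1:11, P2:149, P3:21, P4:50, P5:51, P6:24 → nearest is P1
(5, 3, 1) — d² to each: P1:86, P2:54, P3:166, P4:45, P5:26, P6:69 → nearest is P5
(-5, -4, -1) — d² to each: P1:19, P2:165, P3:21, P4:54, P5:83, P6:40 → nearest is P1
(0, -3, 6) — d² to each: P1:20, P2:206, P3:34, P4:97, P5:52, P6:83 → nearest is P1
(4, 4, -3) — d² to each: P1:110, P2:12, P3:200, P4:25, P5:42, P6:57 → nearest is P2
(-6, -2, -6) — d² to each: P1:81, P2:129, P3:101, P4:54, P5:125, P6:50 → nearest is P6
Tally — P1:3, P2:1, P5:1, P6:1. P1 captures the most (3).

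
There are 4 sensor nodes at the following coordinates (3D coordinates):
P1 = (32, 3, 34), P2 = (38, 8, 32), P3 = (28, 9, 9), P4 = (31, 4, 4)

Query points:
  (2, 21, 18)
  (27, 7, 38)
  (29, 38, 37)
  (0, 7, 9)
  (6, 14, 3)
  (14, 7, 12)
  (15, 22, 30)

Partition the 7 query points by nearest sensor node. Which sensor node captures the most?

(2, 21, 18) — d² to each: P1:1480, P2:1661, P3:901, P4:1326 → nearest is P3
(27, 7, 38) — d² to each: P1:57, P2:158, P3:846, P4:1181 → nearest is P1
(29, 38, 37) — d² to each: P1:1243, P2:1006, P3:1626, P4:2249 → nearest is P2
(0, 7, 9) — d² to each: P1:1665, P2:1974, P3:788, P4:995 → nearest is P3
(6, 14, 3) — d² to each: P1:1758, P2:1901, P3:545, P4:726 → nearest is P3
(14, 7, 12) — d² to each: P1:824, P2:977, P3:209, P4:362 → nearest is P3
(15, 22, 30) — d² to each: P1:666, P2:729, P3:779, P4:1256 → nearest is P1
Tally — P1:2, P2:1, P3:4. P3 captures the most (4).

P3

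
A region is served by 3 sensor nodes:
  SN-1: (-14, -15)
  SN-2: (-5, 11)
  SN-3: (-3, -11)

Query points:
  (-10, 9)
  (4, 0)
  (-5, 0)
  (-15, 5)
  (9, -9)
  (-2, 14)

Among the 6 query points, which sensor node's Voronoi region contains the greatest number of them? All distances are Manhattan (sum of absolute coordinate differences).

(-10, 9) — d to each: SN-1:28, SN-2:7, SN-3:27 → nearest is SN-2
(4, 0) — d to each: SN-1:33, SN-2:20, SN-3:18 → nearest is SN-3
(-5, 0) — d to each: SN-1:24, SN-2:11, SN-3:13 → nearest is SN-2
(-15, 5) — d to each: SN-1:21, SN-2:16, SN-3:28 → nearest is SN-2
(9, -9) — d to each: SN-1:29, SN-2:34, SN-3:14 → nearest is SN-3
(-2, 14) — d to each: SN-1:41, SN-2:6, SN-3:26 → nearest is SN-2
Tally — SN-2:4, SN-3:2. SN-2 captures the most (4).

SN-2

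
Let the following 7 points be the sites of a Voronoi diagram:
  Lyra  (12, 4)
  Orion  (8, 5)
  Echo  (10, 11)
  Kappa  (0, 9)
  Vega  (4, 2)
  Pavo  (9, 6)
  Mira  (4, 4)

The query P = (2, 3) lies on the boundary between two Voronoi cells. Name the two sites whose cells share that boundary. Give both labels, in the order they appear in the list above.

Squared distances from P to each site:
d²(P, Lyra) = (2−12)² + (3−4)² = 100 + 1 = 101
d²(P, Orion) = (2−8)² + (3−5)² = 36 + 4 = 40
d²(P, Echo) = (2−10)² + (3−11)² = 64 + 64 = 128
d²(P, Kappa) = (2−0)² + (3−9)² = 4 + 36 = 40
d²(P, Vega) = (2−4)² + (3−2)² = 4 + 1 = 5
d²(P, Pavo) = (2−9)² + (3−6)² = 49 + 9 = 58
d²(P, Mira) = (2−4)² + (3−4)² = 4 + 1 = 5
P is equidistant from Vega and Mira (both at squared distance 5), and every other site is strictly farther — so P lies on the Vega–Mira Voronoi edge.

Vega and Mira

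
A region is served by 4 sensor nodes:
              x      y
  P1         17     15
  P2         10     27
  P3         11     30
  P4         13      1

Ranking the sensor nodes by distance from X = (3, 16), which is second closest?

Compare squared distances (the ordering matches that of the actual distances):
|XP1|² = 196 + 1 = 197
|XP2|² = 49 + 121 = 170
|XP3|² = 64 + 196 = 260
|XP4|² = 100 + 225 = 325
Sorted ascending: P2, P1, P3, … — the second-nearest is P1.

P1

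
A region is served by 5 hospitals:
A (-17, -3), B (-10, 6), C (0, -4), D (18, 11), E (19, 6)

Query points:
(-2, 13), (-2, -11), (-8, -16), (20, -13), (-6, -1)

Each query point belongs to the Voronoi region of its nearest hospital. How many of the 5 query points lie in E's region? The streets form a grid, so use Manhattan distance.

1

(-2, 13) — d to each: A:31, B:15, C:19, D:22, E:28 → nearest is B
(-2, -11) — d to each: A:23, B:25, C:9, D:42, E:38 → nearest is C
(-8, -16) — d to each: A:22, B:24, C:20, D:53, E:49 → nearest is C
(20, -13) — d to each: A:47, B:49, C:29, D:26, E:20 → nearest is E
(-6, -1) — d to each: A:13, B:11, C:9, D:36, E:32 → nearest is C
1 of the 5 points has E as nearest.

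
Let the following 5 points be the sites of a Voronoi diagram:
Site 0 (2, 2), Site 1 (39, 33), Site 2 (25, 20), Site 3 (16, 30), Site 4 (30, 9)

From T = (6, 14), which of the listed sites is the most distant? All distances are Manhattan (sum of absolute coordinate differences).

Site 1

d(T, Site 0) = |6−2| + |14−2| = 4 + 12 = 16
d(T, Site 1) = |6−39| + |14−33| = 33 + 19 = 52
d(T, Site 2) = |6−25| + |14−20| = 19 + 6 = 25
d(T, Site 3) = |6−16| + |14−30| = 10 + 16 = 26
d(T, Site 4) = |6−30| + |14−9| = 24 + 5 = 29
The largest is to Site 1.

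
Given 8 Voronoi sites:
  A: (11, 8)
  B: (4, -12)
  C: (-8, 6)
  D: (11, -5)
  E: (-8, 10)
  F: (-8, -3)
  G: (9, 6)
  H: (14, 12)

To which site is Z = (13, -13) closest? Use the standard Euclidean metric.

D

Squared Euclidean distances:
|ZA|² = (13−11)² + (-13−8)² = 4 + 441 = 445
|ZB|² = (13−4)² + (-13−(-12))² = 81 + 1 = 82
|ZC|² = (13−(-8))² + (-13−6)² = 441 + 361 = 802
|ZD|² = (13−11)² + (-13−(-5))² = 4 + 64 = 68
|ZE|² = (13−(-8))² + (-13−10)² = 441 + 529 = 970
|ZF|² = (13−(-8))² + (-13−(-3))² = 441 + 100 = 541
|ZG|² = (13−9)² + (-13−6)² = 16 + 361 = 377
|ZH|² = (13−14)² + (-13−12)² = 1 + 625 = 626
The smallest is to D, so Z lies in the Voronoi region of D.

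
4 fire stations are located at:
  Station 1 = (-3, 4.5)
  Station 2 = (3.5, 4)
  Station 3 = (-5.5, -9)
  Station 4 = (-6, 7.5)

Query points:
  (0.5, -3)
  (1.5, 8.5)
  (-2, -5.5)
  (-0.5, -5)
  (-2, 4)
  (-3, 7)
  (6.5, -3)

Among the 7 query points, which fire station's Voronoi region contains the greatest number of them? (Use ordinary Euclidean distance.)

Station 2

(0.5, -3) — d² to each: Station 1:68.5, Station 2:58, Station 3:72, Station 4:152.5 → nearest is Station 2
(1.5, 8.5) — d² to each: Station 1:36.25, Station 2:24.25, Station 3:355.25, Station 4:57.25 → nearest is Station 2
(-2, -5.5) — d² to each: Station 1:101, Station 2:120.5, Station 3:24.5, Station 4:185 → nearest is Station 3
(-0.5, -5) — d² to each: Station 1:96.5, Station 2:97, Station 3:41, Station 4:186.5 → nearest is Station 3
(-2, 4) — d² to each: Station 1:1.25, Station 2:30.25, Station 3:181.25, Station 4:28.25 → nearest is Station 1
(-3, 7) — d² to each: Station 1:6.25, Station 2:51.25, Station 3:262.25, Station 4:9.25 → nearest is Station 1
(6.5, -3) — d² to each: Station 1:146.5, Station 2:58, Station 3:180, Station 4:266.5 → nearest is Station 2
Tally — Station 1:2, Station 2:3, Station 3:2. Station 2 captures the most (3).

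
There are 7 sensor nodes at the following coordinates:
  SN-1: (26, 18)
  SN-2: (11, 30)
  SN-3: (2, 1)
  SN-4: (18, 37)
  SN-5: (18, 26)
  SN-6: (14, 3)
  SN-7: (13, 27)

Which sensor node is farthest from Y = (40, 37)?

SN-3

Since √ is increasing, it suffices to compare squared distances:
d²(Y, SN-1) = (40−26)² + (37−18)² = 196 + 361 = 557
d²(Y, SN-2) = (40−11)² + (37−30)² = 841 + 49 = 890
d²(Y, SN-3) = (40−2)² + (37−1)² = 1444 + 1296 = 2740
d²(Y, SN-4) = (40−18)² + (37−37)² = 484 + 0 = 484
d²(Y, SN-5) = (40−18)² + (37−26)² = 484 + 121 = 605
d²(Y, SN-6) = (40−14)² + (37−3)² = 676 + 1156 = 1832
d²(Y, SN-7) = (40−13)² + (37−27)² = 729 + 100 = 829
The largest is to SN-3.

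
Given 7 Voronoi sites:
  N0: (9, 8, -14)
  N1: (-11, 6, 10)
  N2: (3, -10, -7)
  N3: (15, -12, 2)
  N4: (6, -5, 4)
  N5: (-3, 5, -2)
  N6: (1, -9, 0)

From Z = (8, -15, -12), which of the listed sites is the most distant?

N1

Compare squared distances (the ordering matches that of the actual distances):
|ZN0|² = (8−9)² + (-15−8)² + (-12−(-14))² = 1 + 529 + 4 = 534
|ZN1|² = (8−(-11))² + (-15−6)² + (-12−10)² = 361 + 441 + 484 = 1286
|ZN2|² = (8−3)² + (-15−(-10))² + (-12−(-7))² = 25 + 25 + 25 = 75
|ZN3|² = (8−15)² + (-15−(-12))² + (-12−2)² = 49 + 9 + 196 = 254
|ZN4|² = (8−6)² + (-15−(-5))² + (-12−4)² = 4 + 100 + 256 = 360
|ZN5|² = (8−(-3))² + (-15−5)² + (-12−(-2))² = 121 + 400 + 100 = 621
|ZN6|² = (8−1)² + (-15−(-9))² + (-12−0)² = 49 + 36 + 144 = 229
The largest is to N1.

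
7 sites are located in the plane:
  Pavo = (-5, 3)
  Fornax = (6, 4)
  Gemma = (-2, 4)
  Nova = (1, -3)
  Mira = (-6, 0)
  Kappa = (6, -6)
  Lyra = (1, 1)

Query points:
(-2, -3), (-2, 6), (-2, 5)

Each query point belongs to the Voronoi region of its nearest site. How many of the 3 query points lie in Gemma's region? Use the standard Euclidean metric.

2

(-2, -3) — d² to each: Pavo:45, Fornax:113, Gemma:49, Nova:9, Mira:25, Kappa:73, Lyra:25 → nearest is Nova
(-2, 6) — d² to each: Pavo:18, Fornax:68, Gemma:4, Nova:90, Mira:52, Kappa:208, Lyra:34 → nearest is Gemma
(-2, 5) — d² to each: Pavo:13, Fornax:65, Gemma:1, Nova:73, Mira:41, Kappa:185, Lyra:25 → nearest is Gemma
2 of the 3 points have Gemma as nearest.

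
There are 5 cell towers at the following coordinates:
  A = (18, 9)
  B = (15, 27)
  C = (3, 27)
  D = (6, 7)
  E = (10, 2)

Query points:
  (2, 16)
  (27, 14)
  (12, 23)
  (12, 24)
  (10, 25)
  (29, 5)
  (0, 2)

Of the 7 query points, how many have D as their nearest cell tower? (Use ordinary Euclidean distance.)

2

(2, 16) — d² to each: A:305, B:290, C:122, D:97, E:260 → nearest is D
(27, 14) — d² to each: A:106, B:313, C:745, D:490, E:433 → nearest is A
(12, 23) — d² to each: A:232, B:25, C:97, D:292, E:445 → nearest is B
(12, 24) — d² to each: A:261, B:18, C:90, D:325, E:488 → nearest is B
(10, 25) — d² to each: A:320, B:29, C:53, D:340, E:529 → nearest is B
(29, 5) — d² to each: A:137, B:680, C:1160, D:533, E:370 → nearest is A
(0, 2) — d² to each: A:373, B:850, C:634, D:61, E:100 → nearest is D
2 of the 7 points have D as nearest.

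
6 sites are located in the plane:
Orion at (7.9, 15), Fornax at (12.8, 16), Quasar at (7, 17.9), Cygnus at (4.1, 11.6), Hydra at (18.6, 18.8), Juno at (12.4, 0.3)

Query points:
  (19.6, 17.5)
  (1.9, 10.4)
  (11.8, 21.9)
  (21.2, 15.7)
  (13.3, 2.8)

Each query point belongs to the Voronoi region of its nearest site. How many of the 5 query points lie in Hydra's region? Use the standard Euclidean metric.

(19.6, 17.5) — d² to each: Orion:143.14, Fornax:48.49, Quasar:158.92, Cygnus:275.06, Hydra:2.69, Juno:347.68 → nearest is Hydra
(1.9, 10.4) — d² to each: Orion:57.16, Fornax:150.17, Quasar:82.26, Cygnus:6.28, Hydra:349.45, Juno:212.26 → nearest is Cygnus
(11.8, 21.9) — d² to each: Orion:62.82, Fornax:35.81, Quasar:39.04, Cygnus:165.38, Hydra:55.85, Juno:466.92 → nearest is Fornax
(21.2, 15.7) — d² to each: Orion:177.38, Fornax:70.65, Quasar:206.48, Cygnus:309.22, Hydra:16.37, Juno:314.6 → nearest is Hydra
(13.3, 2.8) — d² to each: Orion:178, Fornax:174.49, Quasar:267.7, Cygnus:162.08, Hydra:284.09, Juno:7.06 → nearest is Juno
2 of the 5 points have Hydra as nearest.

2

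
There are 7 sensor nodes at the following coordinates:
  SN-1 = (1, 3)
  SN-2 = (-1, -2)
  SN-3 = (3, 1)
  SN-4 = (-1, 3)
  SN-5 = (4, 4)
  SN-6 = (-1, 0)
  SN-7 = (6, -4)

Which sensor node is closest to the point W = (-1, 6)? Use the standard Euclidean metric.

Squared Euclidean distances:
d²(W, SN-1) = (-1−1)² + (6−3)² = 4 + 9 = 13
d²(W, SN-2) = (-1−(-1))² + (6−(-2))² = 0 + 64 = 64
d²(W, SN-3) = (-1−3)² + (6−1)² = 16 + 25 = 41
d²(W, SN-4) = (-1−(-1))² + (6−3)² = 0 + 9 = 9
d²(W, SN-5) = (-1−4)² + (6−4)² = 25 + 4 = 29
d²(W, SN-6) = (-1−(-1))² + (6−0)² = 0 + 36 = 36
d²(W, SN-7) = (-1−6)² + (6−(-4))² = 49 + 100 = 149
Minimum is at SN-4.

SN-4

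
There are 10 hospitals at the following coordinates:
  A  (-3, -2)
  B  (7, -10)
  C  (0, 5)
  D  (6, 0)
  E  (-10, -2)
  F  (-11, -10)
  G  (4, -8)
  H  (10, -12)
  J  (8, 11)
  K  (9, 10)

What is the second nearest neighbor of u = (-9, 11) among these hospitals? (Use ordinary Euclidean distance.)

Compare squared distances (the ordering matches that of the actual distances):
|uA|² = 36 + 169 = 205
|uB|² = 256 + 441 = 697
|uC|² = 81 + 36 = 117
|uD|² = 225 + 121 = 346
|uE|² = 1 + 169 = 170
|uF|² = 4 + 441 = 445
|uG|² = 169 + 361 = 530
|uH|² = 361 + 529 = 890
|uJ|² = 289 + 0 = 289
|uK|² = 324 + 1 = 325
Sorted ascending: C, E, A, … — the second-nearest is E.

E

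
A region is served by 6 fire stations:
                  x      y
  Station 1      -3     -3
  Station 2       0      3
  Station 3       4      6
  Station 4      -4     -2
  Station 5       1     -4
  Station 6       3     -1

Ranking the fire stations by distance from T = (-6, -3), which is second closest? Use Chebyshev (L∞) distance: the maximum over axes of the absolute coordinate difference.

d(T, Station 1) = max(3, 0) = 3
d(T, Station 2) = max(6, 6) = 6
d(T, Station 3) = max(10, 9) = 10
d(T, Station 4) = max(2, 1) = 2
d(T, Station 5) = max(7, 1) = 7
d(T, Station 6) = max(9, 2) = 9
Sorted ascending: Station 4, Station 1, Station 2, … — the second-nearest is Station 1.

Station 1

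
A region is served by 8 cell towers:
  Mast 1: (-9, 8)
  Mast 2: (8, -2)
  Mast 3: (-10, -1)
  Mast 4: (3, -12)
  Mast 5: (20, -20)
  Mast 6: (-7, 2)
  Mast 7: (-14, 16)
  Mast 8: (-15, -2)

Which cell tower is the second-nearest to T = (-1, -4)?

Squared Euclidean distances:
d²(T, Mast 1) = 64 + 144 = 208
d²(T, Mast 2) = 81 + 4 = 85
d²(T, Mast 3) = 81 + 9 = 90
d²(T, Mast 4) = 16 + 64 = 80
d²(T, Mast 5) = 441 + 256 = 697
d²(T, Mast 6) = 36 + 36 = 72
d²(T, Mast 7) = 169 + 400 = 569
d²(T, Mast 8) = 196 + 4 = 200
Sorted ascending: Mast 6, Mast 4, Mast 2, … — the second-nearest is Mast 4.

Mast 4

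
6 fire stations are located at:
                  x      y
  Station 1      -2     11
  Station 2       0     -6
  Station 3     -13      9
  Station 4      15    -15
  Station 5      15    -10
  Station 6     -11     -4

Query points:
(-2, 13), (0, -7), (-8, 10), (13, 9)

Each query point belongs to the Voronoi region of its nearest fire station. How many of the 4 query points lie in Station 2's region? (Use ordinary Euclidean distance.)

1

(-2, 13) — d² to each: Station 1:4, Station 2:365, Station 3:137, Station 4:1073, Station 5:818, Station 6:370 → nearest is Station 1
(0, -7) — d² to each: Station 1:328, Station 2:1, Station 3:425, Station 4:289, Station 5:234, Station 6:130 → nearest is Station 2
(-8, 10) — d² to each: Station 1:37, Station 2:320, Station 3:26, Station 4:1154, Station 5:929, Station 6:205 → nearest is Station 3
(13, 9) — d² to each: Station 1:229, Station 2:394, Station 3:676, Station 4:580, Station 5:365, Station 6:745 → nearest is Station 1
1 of the 4 points has Station 2 as nearest.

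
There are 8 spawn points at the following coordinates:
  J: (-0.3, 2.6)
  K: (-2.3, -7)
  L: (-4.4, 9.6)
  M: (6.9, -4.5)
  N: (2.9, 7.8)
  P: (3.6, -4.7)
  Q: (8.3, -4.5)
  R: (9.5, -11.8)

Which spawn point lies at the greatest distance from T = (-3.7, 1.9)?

Squared Euclidean distances:
|TJ|² = (-3.7−(-0.3))² + (1.9−2.6)² = 11.56 + 0.49 = 12.05
|TK|² = (-3.7−(-2.3))² + (1.9−(-7))² = 1.96 + 79.21 = 81.17
|TL|² = (-3.7−(-4.4))² + (1.9−9.6)² = 0.49 + 59.29 = 59.78
|TM|² = (-3.7−6.9)² + (1.9−(-4.5))² = 112.36 + 40.96 = 153.32
|TN|² = (-3.7−2.9)² + (1.9−7.8)² = 43.56 + 34.81 = 78.37
|TP|² = (-3.7−3.6)² + (1.9−(-4.7))² = 53.29 + 43.56 = 96.85
|TQ|² = (-3.7−8.3)² + (1.9−(-4.5))² = 144 + 40.96 = 184.96
|TR|² = (-3.7−9.5)² + (1.9−(-11.8))² = 174.24 + 187.69 = 361.93
The largest is to R.

R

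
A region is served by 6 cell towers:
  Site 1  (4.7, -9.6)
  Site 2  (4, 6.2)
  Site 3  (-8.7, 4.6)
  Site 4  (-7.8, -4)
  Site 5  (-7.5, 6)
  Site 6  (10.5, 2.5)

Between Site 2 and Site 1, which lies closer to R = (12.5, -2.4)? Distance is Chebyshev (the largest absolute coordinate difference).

d(R, Site 2) = max(8.5, 8.6) = 8.6
d(R, Site 1) = max(7.8, 7.2) = 7.8
8.6 > 7.8, so Site 1 is closer.

Site 1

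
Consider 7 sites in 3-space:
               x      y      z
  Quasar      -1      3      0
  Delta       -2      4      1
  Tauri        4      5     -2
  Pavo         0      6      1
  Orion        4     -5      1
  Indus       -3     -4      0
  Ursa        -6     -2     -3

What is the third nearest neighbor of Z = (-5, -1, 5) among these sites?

Compare squared distances (the ordering matches that of the actual distances):
d²(Z, Quasar) = (-5−(-1))² + (-1−3)² + (5−0)² = 16 + 16 + 25 = 57
d²(Z, Delta) = (-5−(-2))² + (-1−4)² + (5−1)² = 9 + 25 + 16 = 50
d²(Z, Tauri) = (-5−4)² + (-1−5)² + (5−(-2))² = 81 + 36 + 49 = 166
d²(Z, Pavo) = (-5−0)² + (-1−6)² + (5−1)² = 25 + 49 + 16 = 90
d²(Z, Orion) = (-5−4)² + (-1−(-5))² + (5−1)² = 81 + 16 + 16 = 113
d²(Z, Indus) = (-5−(-3))² + (-1−(-4))² + (5−0)² = 4 + 9 + 25 = 38
d²(Z, Ursa) = (-5−(-6))² + (-1−(-2))² + (5−(-3))² = 1 + 1 + 64 = 66
Sorted ascending: Indus, Delta, Quasar, Ursa, … — the third-nearest is Quasar.

Quasar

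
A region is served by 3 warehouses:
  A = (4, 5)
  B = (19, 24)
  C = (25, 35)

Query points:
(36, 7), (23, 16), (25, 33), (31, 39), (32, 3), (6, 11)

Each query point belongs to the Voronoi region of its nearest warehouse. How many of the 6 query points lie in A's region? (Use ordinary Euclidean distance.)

1

(36, 7) — d² to each: A:1028, B:578, C:905 → nearest is B
(23, 16) — d² to each: A:482, B:80, C:365 → nearest is B
(25, 33) — d² to each: A:1225, B:117, C:4 → nearest is C
(31, 39) — d² to each: A:1885, B:369, C:52 → nearest is C
(32, 3) — d² to each: A:788, B:610, C:1073 → nearest is B
(6, 11) — d² to each: A:40, B:338, C:937 → nearest is A
1 of the 6 points has A as nearest.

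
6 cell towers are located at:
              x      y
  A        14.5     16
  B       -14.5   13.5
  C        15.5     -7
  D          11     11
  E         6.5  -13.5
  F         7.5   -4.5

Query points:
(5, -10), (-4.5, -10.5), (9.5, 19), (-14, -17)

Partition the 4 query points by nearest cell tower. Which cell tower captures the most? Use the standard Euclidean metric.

E

(5, -10) — d² to each: A:766.25, B:932.5, C:119.25, D:477, E:14.5, F:36.5 → nearest is E
(-4.5, -10.5) — d² to each: A:1063.25, B:676, C:412.25, D:702.5, E:130, F:180 → nearest is E
(9.5, 19) — d² to each: A:34, B:606.25, C:712, D:66.25, E:1065.25, F:556.25 → nearest is A
(-14, -17) — d² to each: A:1901.25, B:930.5, C:970.25, D:1409, E:432.5, F:618.5 → nearest is E
Tally — A:1, E:3. E captures the most (3).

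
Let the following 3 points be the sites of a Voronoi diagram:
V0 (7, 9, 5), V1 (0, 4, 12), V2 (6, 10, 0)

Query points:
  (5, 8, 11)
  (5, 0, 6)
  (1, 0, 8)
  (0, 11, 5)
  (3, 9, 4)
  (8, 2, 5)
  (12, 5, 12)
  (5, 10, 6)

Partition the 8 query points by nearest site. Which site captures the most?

(5, 8, 11) — d² to each: V0:41, V1:42, V2:126 → nearest is V0
(5, 0, 6) — d² to each: V0:86, V1:77, V2:137 → nearest is V1
(1, 0, 8) — d² to each: V0:126, V1:33, V2:189 → nearest is V1
(0, 11, 5) — d² to each: V0:53, V1:98, V2:62 → nearest is V0
(3, 9, 4) — d² to each: V0:17, V1:98, V2:26 → nearest is V0
(8, 2, 5) — d² to each: V0:50, V1:117, V2:93 → nearest is V0
(12, 5, 12) — d² to each: V0:90, V1:145, V2:205 → nearest is V0
(5, 10, 6) — d² to each: V0:6, V1:97, V2:37 → nearest is V0
Tally — V0:6, V1:2. V0 captures the most (6).

V0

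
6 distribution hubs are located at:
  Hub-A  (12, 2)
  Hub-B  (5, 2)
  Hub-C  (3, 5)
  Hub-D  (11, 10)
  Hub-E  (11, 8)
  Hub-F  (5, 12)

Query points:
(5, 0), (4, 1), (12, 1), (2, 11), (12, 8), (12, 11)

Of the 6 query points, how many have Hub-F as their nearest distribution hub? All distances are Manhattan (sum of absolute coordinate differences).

(5, 0) — d to each: Hub-A:9, Hub-B:2, Hub-C:7, Hub-D:16, Hub-E:14, Hub-F:12 → nearest is Hub-B
(4, 1) — d to each: Hub-A:9, Hub-B:2, Hub-C:5, Hub-D:16, Hub-E:14, Hub-F:12 → nearest is Hub-B
(12, 1) — d to each: Hub-A:1, Hub-B:8, Hub-C:13, Hub-D:10, Hub-E:8, Hub-F:18 → nearest is Hub-A
(2, 11) — d to each: Hub-A:19, Hub-B:12, Hub-C:7, Hub-D:10, Hub-E:12, Hub-F:4 → nearest is Hub-F
(12, 8) — d to each: Hub-A:6, Hub-B:13, Hub-C:12, Hub-D:3, Hub-E:1, Hub-F:11 → nearest is Hub-E
(12, 11) — d to each: Hub-A:9, Hub-B:16, Hub-C:15, Hub-D:2, Hub-E:4, Hub-F:8 → nearest is Hub-D
1 of the 6 points has Hub-F as nearest.

1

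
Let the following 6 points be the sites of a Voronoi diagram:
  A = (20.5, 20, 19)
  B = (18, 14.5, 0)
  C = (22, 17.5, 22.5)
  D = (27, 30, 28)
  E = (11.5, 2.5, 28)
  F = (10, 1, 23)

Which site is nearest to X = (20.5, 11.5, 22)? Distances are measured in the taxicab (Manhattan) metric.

d(X,A) = |20.5−20.5| + |11.5−20| + |22−19| = 0 + 8.5 + 3 = 11.5
d(X,B) = |20.5−18| + |11.5−14.5| + |22−0| = 2.5 + 3 + 22 = 27.5
d(X,C) = |20.5−22| + |11.5−17.5| + |22−22.5| = 1.5 + 6 + 0.5 = 8
d(X,D) = |20.5−27| + |11.5−30| + |22−28| = 6.5 + 18.5 + 6 = 31
d(X,E) = |20.5−11.5| + |11.5−2.5| + |22−28| = 9 + 9 + 6 = 24
d(X,F) = |20.5−10| + |11.5−1| + |22−23| = 10.5 + 10.5 + 1 = 22
The smallest is to C, so X lies in the Voronoi region of C.

C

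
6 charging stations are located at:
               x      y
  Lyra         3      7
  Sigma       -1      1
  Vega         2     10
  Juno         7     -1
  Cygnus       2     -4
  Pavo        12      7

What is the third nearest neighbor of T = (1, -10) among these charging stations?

Sigma

Since √ is increasing, it suffices to compare squared distances:
d²(T, Lyra) = (1−3)² + (-10−7)² = 4 + 289 = 293
d²(T, Sigma) = (1−(-1))² + (-10−1)² = 4 + 121 = 125
d²(T, Vega) = (1−2)² + (-10−10)² = 1 + 400 = 401
d²(T, Juno) = (1−7)² + (-10−(-1))² = 36 + 81 = 117
d²(T, Cygnus) = (1−2)² + (-10−(-4))² = 1 + 36 = 37
d²(T, Pavo) = (1−12)² + (-10−7)² = 121 + 289 = 410
Sorted ascending: Cygnus, Juno, Sigma, Lyra, … — the third-nearest is Sigma.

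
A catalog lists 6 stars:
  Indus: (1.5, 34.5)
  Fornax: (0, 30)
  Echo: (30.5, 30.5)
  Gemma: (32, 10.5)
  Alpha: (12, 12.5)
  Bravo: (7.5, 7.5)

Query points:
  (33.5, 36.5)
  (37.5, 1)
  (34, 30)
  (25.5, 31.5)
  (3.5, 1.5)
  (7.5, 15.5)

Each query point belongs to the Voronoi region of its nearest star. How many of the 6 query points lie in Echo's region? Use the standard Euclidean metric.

(33.5, 36.5) — d² to each: Indus:1028, Fornax:1164.5, Echo:45, Gemma:678.25, Alpha:1038.25, Bravo:1517 → nearest is Echo
(37.5, 1) — d² to each: Indus:2418.25, Fornax:2247.25, Echo:919.25, Gemma:120.5, Alpha:782.5, Bravo:942.25 → nearest is Gemma
(34, 30) — d² to each: Indus:1076.5, Fornax:1156, Echo:12.5, Gemma:384.25, Alpha:790.25, Bravo:1208.5 → nearest is Echo
(25.5, 31.5) — d² to each: Indus:585, Fornax:652.5, Echo:26, Gemma:483.25, Alpha:543.25, Bravo:900 → nearest is Echo
(3.5, 1.5) — d² to each: Indus:1093, Fornax:824.5, Echo:1570, Gemma:893.25, Alpha:193.25, Bravo:52 → nearest is Bravo
(7.5, 15.5) — d² to each: Indus:397, Fornax:266.5, Echo:754, Gemma:625.25, Alpha:29.25, Bravo:64 → nearest is Alpha
3 of the 6 points have Echo as nearest.

3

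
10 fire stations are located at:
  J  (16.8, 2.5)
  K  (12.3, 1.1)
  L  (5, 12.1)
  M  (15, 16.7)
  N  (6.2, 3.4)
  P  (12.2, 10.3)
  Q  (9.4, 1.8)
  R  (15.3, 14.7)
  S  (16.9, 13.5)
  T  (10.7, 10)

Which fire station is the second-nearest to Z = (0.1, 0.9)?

Squared Euclidean distances:
|ZJ|² = 278.89 + 2.56 = 281.45
|ZK|² = 148.84 + 0.04 = 148.88
|ZL|² = 24.01 + 125.44 = 149.45
|ZM|² = 222.01 + 249.64 = 471.65
|ZN|² = 37.21 + 6.25 = 43.46
|ZP|² = 146.41 + 88.36 = 234.77
|ZQ|² = 86.49 + 0.81 = 87.3
|ZR|² = 231.04 + 190.44 = 421.48
|ZS|² = 282.24 + 158.76 = 441
|ZT|² = 112.36 + 82.81 = 195.17
Sorted ascending: N, Q, K, … — the second-nearest is Q.

Q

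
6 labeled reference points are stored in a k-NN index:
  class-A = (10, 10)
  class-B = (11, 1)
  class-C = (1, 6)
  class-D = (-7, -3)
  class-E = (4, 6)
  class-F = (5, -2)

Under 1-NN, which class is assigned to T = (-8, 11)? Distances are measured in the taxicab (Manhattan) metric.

class-C

d(T, class-A) = |-8−10| + |11−10| = 18 + 1 = 19
d(T, class-B) = |-8−11| + |11−1| = 19 + 10 = 29
d(T, class-C) = |-8−1| + |11−6| = 9 + 5 = 14
d(T, class-D) = |-8−(-7)| + |11−(-3)| = 1 + 14 = 15
d(T, class-E) = |-8−4| + |11−6| = 12 + 5 = 17
d(T, class-F) = |-8−5| + |11−(-2)| = 13 + 13 = 26
The smallest is to class-C, so T lies in the Voronoi region of class-C.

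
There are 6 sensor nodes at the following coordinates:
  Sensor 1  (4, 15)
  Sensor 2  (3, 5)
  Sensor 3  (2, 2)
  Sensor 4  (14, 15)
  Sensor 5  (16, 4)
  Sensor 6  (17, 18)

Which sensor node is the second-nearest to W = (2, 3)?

Sensor 2

Squared Euclidean distances:
d²(W, Sensor 1) = (2−4)² + (3−15)² = 4 + 144 = 148
d²(W, Sensor 2) = (2−3)² + (3−5)² = 1 + 4 = 5
d²(W, Sensor 3) = (2−2)² + (3−2)² = 0 + 1 = 1
d²(W, Sensor 4) = (2−14)² + (3−15)² = 144 + 144 = 288
d²(W, Sensor 5) = (2−16)² + (3−4)² = 196 + 1 = 197
d²(W, Sensor 6) = (2−17)² + (3−18)² = 225 + 225 = 450
Sorted ascending: Sensor 3, Sensor 2, Sensor 1, … — the second-nearest is Sensor 2.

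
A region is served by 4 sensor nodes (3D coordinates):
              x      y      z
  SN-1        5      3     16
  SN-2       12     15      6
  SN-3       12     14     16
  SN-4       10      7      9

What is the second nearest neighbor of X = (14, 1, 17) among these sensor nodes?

SN-4

Squared Euclidean distances:
d²(X, SN-1) = 81 + 4 + 1 = 86
d²(X, SN-2) = 4 + 196 + 121 = 321
d²(X, SN-3) = 4 + 169 + 1 = 174
d²(X, SN-4) = 16 + 36 + 64 = 116
Sorted ascending: SN-1, SN-4, SN-3, … — the second-nearest is SN-4.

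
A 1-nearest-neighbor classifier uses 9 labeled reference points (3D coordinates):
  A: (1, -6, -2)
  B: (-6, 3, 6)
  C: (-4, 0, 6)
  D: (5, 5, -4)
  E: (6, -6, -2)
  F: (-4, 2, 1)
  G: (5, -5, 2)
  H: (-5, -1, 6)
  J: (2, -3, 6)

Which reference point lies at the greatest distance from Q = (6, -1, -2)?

Compare squared distances (the ordering matches that of the actual distances):
|QA|² = (6−1)² + (-1−(-6))² + (-2−(-2))² = 25 + 25 + 0 = 50
|QB|² = (6−(-6))² + (-1−3)² + (-2−6)² = 144 + 16 + 64 = 224
|QC|² = (6−(-4))² + (-1−0)² + (-2−6)² = 100 + 1 + 64 = 165
|QD|² = (6−5)² + (-1−5)² + (-2−(-4))² = 1 + 36 + 4 = 41
|QE|² = (6−6)² + (-1−(-6))² + (-2−(-2))² = 0 + 25 + 0 = 25
|QF|² = (6−(-4))² + (-1−2)² + (-2−1)² = 100 + 9 + 9 = 118
|QG|² = (6−5)² + (-1−(-5))² + (-2−2)² = 1 + 16 + 16 = 33
|QH|² = (6−(-5))² + (-1−(-1))² + (-2−6)² = 121 + 0 + 64 = 185
|QJ|² = (6−2)² + (-1−(-3))² + (-2−6)² = 16 + 4 + 64 = 84
The largest is to B.

B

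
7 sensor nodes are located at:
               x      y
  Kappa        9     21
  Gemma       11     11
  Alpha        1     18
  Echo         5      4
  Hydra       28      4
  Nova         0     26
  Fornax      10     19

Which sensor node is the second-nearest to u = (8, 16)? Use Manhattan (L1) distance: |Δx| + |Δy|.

d(u, Kappa) = |8−9| + |16−21| = 1 + 5 = 6
d(u, Gemma) = |8−11| + |16−11| = 3 + 5 = 8
d(u, Alpha) = |8−1| + |16−18| = 7 + 2 = 9
d(u, Echo) = |8−5| + |16−4| = 3 + 12 = 15
d(u, Hydra) = |8−28| + |16−4| = 20 + 12 = 32
d(u, Nova) = |8−0| + |16−26| = 8 + 10 = 18
d(u, Fornax) = |8−10| + |16−19| = 2 + 3 = 5
Sorted ascending: Fornax, Kappa, Gemma, … — the second-nearest is Kappa.

Kappa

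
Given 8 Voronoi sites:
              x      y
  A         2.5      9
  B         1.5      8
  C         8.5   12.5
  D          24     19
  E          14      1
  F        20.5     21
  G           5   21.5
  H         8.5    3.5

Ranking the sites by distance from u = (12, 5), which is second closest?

E

Since √ is increasing, it suffices to compare squared distances:
|uA|² = 90.25 + 16 = 106.25
|uB|² = 110.25 + 9 = 119.25
|uC|² = 12.25 + 56.25 = 68.5
|uD|² = 144 + 196 = 340
|uE|² = 4 + 16 = 20
|uF|² = 72.25 + 256 = 328.25
|uG|² = 49 + 272.25 = 321.25
|uH|² = 12.25 + 2.25 = 14.5
Sorted ascending: H, E, C, … — the second-nearest is E.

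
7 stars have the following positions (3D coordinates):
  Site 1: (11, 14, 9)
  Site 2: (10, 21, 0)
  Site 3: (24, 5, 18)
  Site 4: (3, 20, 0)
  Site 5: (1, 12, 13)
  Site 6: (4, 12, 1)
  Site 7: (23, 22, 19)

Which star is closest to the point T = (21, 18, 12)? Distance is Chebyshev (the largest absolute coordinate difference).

Site 7

d(T, Site 1) = max(10, 4, 3) = 10
d(T, Site 2) = max(11, 3, 12) = 12
d(T, Site 3) = max(3, 13, 6) = 13
d(T, Site 4) = max(18, 2, 12) = 18
d(T, Site 5) = max(20, 6, 1) = 20
d(T, Site 6) = max(17, 6, 11) = 17
d(T, Site 7) = max(2, 4, 7) = 7
Minimum is at Site 7.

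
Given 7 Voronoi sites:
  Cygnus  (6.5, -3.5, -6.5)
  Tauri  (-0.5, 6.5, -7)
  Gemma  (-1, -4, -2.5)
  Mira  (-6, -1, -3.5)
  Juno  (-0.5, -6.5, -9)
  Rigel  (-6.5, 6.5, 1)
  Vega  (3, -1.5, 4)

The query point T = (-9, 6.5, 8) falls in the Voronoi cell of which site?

Since √ is increasing, it suffices to compare squared distances:
d²(T, Cygnus) = (-9−6.5)² + (6.5−(-3.5))² + (8−(-6.5))² = 240.25 + 100 + 210.25 = 550.5
d²(T, Tauri) = (-9−(-0.5))² + (6.5−6.5)² + (8−(-7))² = 72.25 + 0 + 225 = 297.25
d²(T, Gemma) = (-9−(-1))² + (6.5−(-4))² + (8−(-2.5))² = 64 + 110.25 + 110.25 = 284.5
d²(T, Mira) = (-9−(-6))² + (6.5−(-1))² + (8−(-3.5))² = 9 + 56.25 + 132.25 = 197.5
d²(T, Juno) = (-9−(-0.5))² + (6.5−(-6.5))² + (8−(-9))² = 72.25 + 169 + 289 = 530.25
d²(T, Rigel) = (-9−(-6.5))² + (6.5−6.5)² + (8−1)² = 6.25 + 0 + 49 = 55.25
d²(T, Vega) = (-9−3)² + (6.5−(-1.5))² + (8−4)² = 144 + 64 + 16 = 224
Rigel is nearest.

Rigel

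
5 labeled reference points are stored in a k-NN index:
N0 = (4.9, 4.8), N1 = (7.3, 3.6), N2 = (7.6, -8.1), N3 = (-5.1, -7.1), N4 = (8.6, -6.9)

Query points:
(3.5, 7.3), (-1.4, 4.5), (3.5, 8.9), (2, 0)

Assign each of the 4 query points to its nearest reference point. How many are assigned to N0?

(3.5, 7.3) — d² to each: N0:8.21, N1:28.13, N2:253.97, N3:281.32, N4:227.65 → nearest is N0
(-1.4, 4.5) — d² to each: N0:39.78, N1:76.5, N2:239.76, N3:148.25, N4:229.96 → nearest is N0
(3.5, 8.9) — d² to each: N0:18.77, N1:42.53, N2:305.81, N3:329.96, N4:275.65 → nearest is N0
(2, 0) — d² to each: N0:31.45, N1:41.05, N2:96.97, N3:100.82, N4:91.17 → nearest is N0
4 of the 4 points have N0 as nearest.

4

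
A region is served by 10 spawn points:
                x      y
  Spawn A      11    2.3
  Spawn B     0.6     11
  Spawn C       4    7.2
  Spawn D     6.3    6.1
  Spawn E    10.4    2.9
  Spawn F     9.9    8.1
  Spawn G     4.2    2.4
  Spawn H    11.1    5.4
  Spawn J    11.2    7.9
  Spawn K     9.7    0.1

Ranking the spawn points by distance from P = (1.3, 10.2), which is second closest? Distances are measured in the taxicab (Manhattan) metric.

d(P, Spawn A) = |1.3−11| + |10.2−2.3| = 9.7 + 7.9 = 17.6
d(P, Spawn B) = |1.3−0.6| + |10.2−11| = 0.7 + 0.8 = 1.5
d(P, Spawn C) = |1.3−4| + |10.2−7.2| = 2.7 + 3 = 5.7
d(P, Spawn D) = |1.3−6.3| + |10.2−6.1| = 5 + 4.1 = 9.1
d(P, Spawn E) = |1.3−10.4| + |10.2−2.9| = 9.1 + 7.3 = 16.4
d(P, Spawn F) = |1.3−9.9| + |10.2−8.1| = 8.6 + 2.1 = 10.7
d(P, Spawn G) = |1.3−4.2| + |10.2−2.4| = 2.9 + 7.8 = 10.7
d(P, Spawn H) = |1.3−11.1| + |10.2−5.4| = 9.8 + 4.8 = 14.6
d(P, Spawn J) = |1.3−11.2| + |10.2−7.9| = 9.9 + 2.3 = 12.2
d(P, Spawn K) = |1.3−9.7| + |10.2−0.1| = 8.4 + 10.1 = 18.5
Sorted ascending: Spawn B, Spawn C, Spawn D, … — the second-nearest is Spawn C.

Spawn C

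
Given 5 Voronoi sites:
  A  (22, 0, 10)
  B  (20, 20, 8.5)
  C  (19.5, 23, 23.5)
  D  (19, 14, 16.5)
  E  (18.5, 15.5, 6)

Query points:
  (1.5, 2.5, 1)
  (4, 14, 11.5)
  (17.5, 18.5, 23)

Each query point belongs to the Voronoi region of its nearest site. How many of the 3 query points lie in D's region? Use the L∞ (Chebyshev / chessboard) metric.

(1.5, 2.5, 1) — d to each: A:20.5, B:18.5, C:22.5, D:17.5, E:17 → nearest is E
(4, 14, 11.5) — d to each: A:18, B:16, C:15.5, D:15, E:14.5 → nearest is E
(17.5, 18.5, 23) — d to each: A:18.5, B:14.5, C:4.5, D:6.5, E:17 → nearest is C
0 of the 3 points have D as nearest.

0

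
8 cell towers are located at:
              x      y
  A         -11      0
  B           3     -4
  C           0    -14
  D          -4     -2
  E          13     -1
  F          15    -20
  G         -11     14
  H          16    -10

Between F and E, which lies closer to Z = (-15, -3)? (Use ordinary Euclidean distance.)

E

Compare squared distances:
|ZF|² = (-15−15)² + (-3−(-20))² = 900 + 289 = 1189
|ZE|² = (-15−13)² + (-3−(-1))² = 784 + 4 = 788
1189 > 788, so E is closer.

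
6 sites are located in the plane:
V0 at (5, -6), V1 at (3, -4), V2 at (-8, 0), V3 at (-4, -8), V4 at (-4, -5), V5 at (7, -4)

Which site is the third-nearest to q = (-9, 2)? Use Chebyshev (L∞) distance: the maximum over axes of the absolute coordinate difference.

V3

d(q,V0) = max(14, 8) = 14
d(q,V1) = max(12, 6) = 12
d(q,V2) = max(1, 2) = 2
d(q,V3) = max(5, 10) = 10
d(q,V4) = max(5, 7) = 7
d(q,V5) = max(16, 6) = 16
Sorted ascending: V2, V4, V3, V1, … — the third-nearest is V3.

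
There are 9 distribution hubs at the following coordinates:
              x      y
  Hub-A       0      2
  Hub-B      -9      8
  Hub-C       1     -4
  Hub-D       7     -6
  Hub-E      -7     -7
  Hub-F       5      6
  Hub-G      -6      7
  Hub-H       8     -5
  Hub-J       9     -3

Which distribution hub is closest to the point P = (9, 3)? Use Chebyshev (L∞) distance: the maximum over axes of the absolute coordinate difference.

d(P, Hub-A) = max(9, 1) = 9
d(P, Hub-B) = max(18, 5) = 18
d(P, Hub-C) = max(8, 7) = 8
d(P, Hub-D) = max(2, 9) = 9
d(P, Hub-E) = max(16, 10) = 16
d(P, Hub-F) = max(4, 3) = 4
d(P, Hub-G) = max(15, 4) = 15
d(P, Hub-H) = max(1, 8) = 8
d(P, Hub-J) = max(0, 6) = 6
Minimum is at Hub-F.

Hub-F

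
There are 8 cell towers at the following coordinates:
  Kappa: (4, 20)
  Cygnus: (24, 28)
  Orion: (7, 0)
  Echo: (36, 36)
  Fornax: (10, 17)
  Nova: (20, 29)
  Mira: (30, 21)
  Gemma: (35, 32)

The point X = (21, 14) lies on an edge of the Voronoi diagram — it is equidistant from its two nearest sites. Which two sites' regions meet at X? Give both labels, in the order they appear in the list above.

Fornax and Mira

Squared distances from X to each site:
d²(X, Kappa) = 289 + 36 = 325
d²(X, Cygnus) = 9 + 196 = 205
d²(X, Orion) = 196 + 196 = 392
d²(X, Echo) = 225 + 484 = 709
d²(X, Fornax) = 121 + 9 = 130
d²(X, Nova) = 1 + 225 = 226
d²(X, Mira) = 81 + 49 = 130
d²(X, Gemma) = 196 + 324 = 520
X is equidistant from Fornax and Mira (both at squared distance 130), and every other site is strictly farther — so X lies on the Fornax–Mira Voronoi edge.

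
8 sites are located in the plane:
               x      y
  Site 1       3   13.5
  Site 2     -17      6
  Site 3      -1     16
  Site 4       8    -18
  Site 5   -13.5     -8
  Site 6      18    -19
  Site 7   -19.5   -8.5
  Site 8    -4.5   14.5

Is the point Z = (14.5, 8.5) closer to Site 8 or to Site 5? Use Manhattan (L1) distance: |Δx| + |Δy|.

Site 8

d(Z, Site 8) = |14.5−(-4.5)| + |8.5−14.5| = 19 + 6 = 25
d(Z, Site 5) = |14.5−(-13.5)| + |8.5−(-8)| = 28 + 16.5 = 44.5
25 < 44.5, so Site 8 is closer.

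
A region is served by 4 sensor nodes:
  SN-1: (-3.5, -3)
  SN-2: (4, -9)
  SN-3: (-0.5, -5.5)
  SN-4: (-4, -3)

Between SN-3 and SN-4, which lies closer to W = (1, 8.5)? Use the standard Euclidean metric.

Compare squared distances:
d²(W, SN-3) = (1−(-0.5))² + (8.5−(-5.5))² = 2.25 + 196 = 198.25
d²(W, SN-4) = (1−(-4))² + (8.5−(-3))² = 25 + 132.25 = 157.25
198.25 > 157.25, so SN-4 is closer.

SN-4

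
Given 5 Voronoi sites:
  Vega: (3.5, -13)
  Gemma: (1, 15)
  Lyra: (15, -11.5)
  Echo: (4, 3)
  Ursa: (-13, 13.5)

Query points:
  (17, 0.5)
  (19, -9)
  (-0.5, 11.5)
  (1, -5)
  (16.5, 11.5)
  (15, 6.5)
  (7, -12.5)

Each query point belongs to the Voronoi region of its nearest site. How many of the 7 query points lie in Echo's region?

2

(17, 0.5) — d² to each: Vega:364.5, Gemma:466.25, Lyra:148, Echo:175.25, Ursa:1069 → nearest is Lyra
(19, -9) — d² to each: Vega:256.25, Gemma:900, Lyra:22.25, Echo:369, Ursa:1530.25 → nearest is Lyra
(-0.5, 11.5) — d² to each: Vega:616.25, Gemma:14.5, Lyra:769.25, Echo:92.5, Ursa:160.25 → nearest is Gemma
(1, -5) — d² to each: Vega:70.25, Gemma:400, Lyra:238.25, Echo:73, Ursa:538.25 → nearest is Vega
(16.5, 11.5) — d² to each: Vega:769.25, Gemma:252.5, Lyra:531.25, Echo:228.5, Ursa:874.25 → nearest is Echo
(15, 6.5) — d² to each: Vega:512.5, Gemma:268.25, Lyra:324, Echo:133.25, Ursa:833 → nearest is Echo
(7, -12.5) — d² to each: Vega:12.5, Gemma:792.25, Lyra:65, Echo:249.25, Ursa:1076 → nearest is Vega
2 of the 7 points have Echo as nearest.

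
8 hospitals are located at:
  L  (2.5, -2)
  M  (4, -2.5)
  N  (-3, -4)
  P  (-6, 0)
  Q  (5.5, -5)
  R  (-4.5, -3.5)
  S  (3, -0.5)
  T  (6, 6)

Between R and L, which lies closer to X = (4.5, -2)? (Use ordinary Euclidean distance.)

Compare squared distances:
|XR|² = (4.5−(-4.5))² + (-2−(-3.5))² = 81 + 2.25 = 83.25
|XL|² = (4.5−2.5)² + (-2−(-2))² = 4 + 0 = 4
83.25 > 4, so L is closer.

L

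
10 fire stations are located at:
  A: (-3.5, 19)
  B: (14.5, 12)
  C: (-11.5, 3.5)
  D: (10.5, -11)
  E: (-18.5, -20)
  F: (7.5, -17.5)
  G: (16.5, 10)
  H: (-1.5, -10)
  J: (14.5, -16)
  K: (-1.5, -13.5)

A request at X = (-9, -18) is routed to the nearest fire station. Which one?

K

Compare squared distances (the ordering matches that of the actual distances):
|XA|² = (-9−(-3.5))² + (-18−19)² = 30.25 + 1369 = 1399.25
|XB|² = (-9−14.5)² + (-18−12)² = 552.25 + 900 = 1452.25
|XC|² = (-9−(-11.5))² + (-18−3.5)² = 6.25 + 462.25 = 468.5
|XD|² = (-9−10.5)² + (-18−(-11))² = 380.25 + 49 = 429.25
|XE|² = (-9−(-18.5))² + (-18−(-20))² = 90.25 + 4 = 94.25
|XF|² = (-9−7.5)² + (-18−(-17.5))² = 272.25 + 0.25 = 272.5
|XG|² = (-9−16.5)² + (-18−10)² = 650.25 + 784 = 1434.25
|XH|² = (-9−(-1.5))² + (-18−(-10))² = 56.25 + 64 = 120.25
|XJ|² = (-9−14.5)² + (-18−(-16))² = 552.25 + 4 = 556.25
|XK|² = (-9−(-1.5))² + (-18−(-13.5))² = 56.25 + 20.25 = 76.5
The smallest is to K, so X lies in the Voronoi region of K.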